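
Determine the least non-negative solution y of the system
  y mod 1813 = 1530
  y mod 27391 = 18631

Combine the congruences pairwise.
gcd(1813, 27391) = 49 and 49 | (18631 − 1530), so the pair is consistent; merging gives y ≡ 922534 (mod 1013467), where 1013467 = lcm(1813, 27391).
The solution is unique modulo lcm(1813, 27391) = 1013467.

922534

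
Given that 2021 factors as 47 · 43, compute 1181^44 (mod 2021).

Mod 47: 1181 ≡ 6; 6^44 ≡ 17 (mod 47).
Mod 43: 1181 ≡ 20; by Fermat, exponent reduces to 44 mod 42 = 2; 20^2 ≡ 13 (mod 43).
Combine by CRT: x ≡ 17 (mod 47), x ≡ 13 (mod 43) ⇒ x ≡ 1991 (mod 2021).

1991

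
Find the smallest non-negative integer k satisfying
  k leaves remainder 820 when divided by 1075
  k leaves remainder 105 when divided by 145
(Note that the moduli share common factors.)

gcd(1075, 145) = 5 and 5 | (105 − 820), so the pair is consistent; merging gives k ≡ 6195 (mod 31175), where 31175 = lcm(1075, 145).
The solution is unique modulo lcm(1075, 145) = 31175.

6195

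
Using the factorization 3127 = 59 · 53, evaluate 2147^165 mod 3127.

156

Mod 59: 2147 ≡ 23; by Fermat, exponent reduces to 165 mod 58 = 49; 23^49 ≡ 38 (mod 59).
Mod 53: 2147 ≡ 27; by Fermat, exponent reduces to 165 mod 52 = 9; 27^9 ≡ 50 (mod 53).
Combine by CRT: x ≡ 38 (mod 59), x ≡ 50 (mod 53) ⇒ x ≡ 156 (mod 3127).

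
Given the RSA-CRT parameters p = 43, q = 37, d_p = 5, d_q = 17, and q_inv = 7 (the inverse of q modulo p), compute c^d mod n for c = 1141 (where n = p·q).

1178

m₁ = c^(d_p) mod p: c ≡ 23 (mod 43), and 23^5 mod 43 = 17.
m₂ = c^(d_q) mod q: c ≡ 31 (mod 37), and 31^17 mod 37 = 31.
h = q_inv·(m₁ − m₂) mod p = 7·(17 − 31) mod 43 = 31.
m = m₂ + h·q = 31 + 31·37 = 1178.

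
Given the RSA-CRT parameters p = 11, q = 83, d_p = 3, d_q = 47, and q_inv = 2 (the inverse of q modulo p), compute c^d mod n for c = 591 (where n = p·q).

182

m₁ = c^(d_p) mod p: c ≡ 8 (mod 11), and 8^3 mod 11 = 6.
m₂ = c^(d_q) mod q: c ≡ 10 (mod 83), and 10^47 mod 83 = 16.
h = q_inv·(m₁ − m₂) mod p = 2·(6 − 16) mod 11 = 2.
m = m₂ + h·q = 16 + 2·83 = 182.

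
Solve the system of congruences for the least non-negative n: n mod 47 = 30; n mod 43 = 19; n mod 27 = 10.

36784

The moduli are pairwise coprime; M = 47·43·27 = 54567.
M/47 = 1161; 1161 ≡ 33 (mod 47); 33·10 ≡ 1, so inverse 10.
M/43 = 1269; 1269 ≡ 22 (mod 43); 22·2 ≡ 1, so inverse 2.
M/27 = 2021; 2021 ≡ 23 (mod 27); 23·20 ≡ 1, so inverse 20.
n ≡ 30·1161·10 + 19·1269·2 + 10·2021·20 = 800722.
800722 mod 54567 = 36784.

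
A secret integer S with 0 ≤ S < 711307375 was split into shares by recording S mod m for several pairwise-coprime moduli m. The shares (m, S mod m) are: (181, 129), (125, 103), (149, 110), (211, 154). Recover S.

From S ≡ 129 (mod 181) write S = 129 + 181t. Substituting into S ≡ 103 (mod 125) gives 181t ≡ 99 (mod 125), and since 56⁻¹ ≡ 96 (mod 125), t ≡ 4. Hence S ≡ 129 + 181·4 = 853 (mod 22625).
From S ≡ 853 (mod 22625) write S = 853 + 22625t. Substituting into S ≡ 110 (mod 149) gives 22625t ≡ 2 (mod 149), and since 126⁻¹ ≡ 136 (mod 149), t ≡ 123. Hence S ≡ 853 + 22625·123 = 2783728 (mod 3371125).
From S ≡ 2783728 (mod 3371125) write S = 2783728 + 3371125t. Substituting into S ≡ 154 (mod 211) gives 3371125t ≡ 149 (mod 211), and since 189⁻¹ ≡ 163 (mod 211), t ≡ 22. Hence S ≡ 2783728 + 3371125·22 = 76948478 (mod 711307375).

76948478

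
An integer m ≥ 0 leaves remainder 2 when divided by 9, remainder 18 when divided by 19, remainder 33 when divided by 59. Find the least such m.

9119

Combine the congruences pairwise.
From m ≡ 2 (mod 9) write m = 2 + 9t. Substituting into m ≡ 18 (mod 19) gives 9t ≡ 16 (mod 19), and since 9⁻¹ ≡ 17 (mod 19), t ≡ 6. Hence m ≡ 2 + 9·6 = 56 (mod 171).
From m ≡ 56 (mod 171) write m = 56 + 171t. Substituting into m ≡ 33 (mod 59) gives 171t ≡ 36 (mod 59), and since 53⁻¹ ≡ 49 (mod 59), t ≡ 53. Hence m ≡ 56 + 171·53 = 9119 (mod 10089).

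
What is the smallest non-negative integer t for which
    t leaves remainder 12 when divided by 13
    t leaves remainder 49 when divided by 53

Combine the congruences pairwise.
From t ≡ 12 (mod 13) write t = 12 + 13s. Substituting into t ≡ 49 (mod 53) gives 13s ≡ 37 (mod 53), and since 13⁻¹ ≡ 49 (mod 53), s ≡ 11. Hence t ≡ 12 + 13·11 = 155 (mod 689).

155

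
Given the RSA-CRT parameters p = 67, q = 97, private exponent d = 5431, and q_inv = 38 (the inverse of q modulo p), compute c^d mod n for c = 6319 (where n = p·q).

3477

d_p = d mod (p−1) = 5431 mod 66 = 19; d_q = d mod (q−1) = 55.
m₁ = c^(d_p) mod p: c ≡ 21 (mod 67), and 21^19 mod 67 = 60.
m₂ = c^(d_q) mod q: c ≡ 14 (mod 97), and 14^55 mod 97 = 82.
h = q_inv·(m₁ − m₂) mod p = 38·(60 − 82) mod 67 = 35.
m = m₂ + h·q = 82 + 35·97 = 3477.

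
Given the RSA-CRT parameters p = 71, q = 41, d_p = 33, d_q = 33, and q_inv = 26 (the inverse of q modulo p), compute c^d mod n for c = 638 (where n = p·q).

m₁ = c^(d_p) mod p: c ≡ 70 (mod 71), and 70^33 mod 71 = 70.
m₂ = c^(d_q) mod q: c ≡ 23 (mod 41), and 23^33 mod 41 = 31.
h = q_inv·(m₁ − m₂) mod p = 26·(70 − 31) mod 71 = 20.
m = m₂ + h·q = 31 + 20·41 = 851.

851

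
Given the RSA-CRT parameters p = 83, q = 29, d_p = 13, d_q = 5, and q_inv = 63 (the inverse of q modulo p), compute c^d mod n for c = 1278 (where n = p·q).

m₁ = c^(d_p) mod p: c ≡ 33 (mod 83), and 33^13 mod 83 = 30.
m₂ = c^(d_q) mod q: c ≡ 2 (mod 29), and 2^5 mod 29 = 3.
h = q_inv·(m₁ − m₂) mod p = 63·(30 − 3) mod 83 = 41.
m = m₂ + h·q = 3 + 41·29 = 1192.

1192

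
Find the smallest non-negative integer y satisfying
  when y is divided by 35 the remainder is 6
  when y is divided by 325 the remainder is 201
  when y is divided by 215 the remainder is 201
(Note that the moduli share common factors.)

70076

Combine the congruences pairwise.
gcd(35, 325) = 5 and 5 | (201 − 6), so the pair is consistent; merging gives y ≡ 1826 (mod 2275), where 2275 = lcm(35, 325).
gcd(2275, 215) = 5 and 5 | (201 − 1826), so the pair is consistent; merging gives y ≡ 70076 (mod 97825), where 97825 = lcm(2275, 215).
The solution is unique modulo lcm(35, 325, 215) = 97825.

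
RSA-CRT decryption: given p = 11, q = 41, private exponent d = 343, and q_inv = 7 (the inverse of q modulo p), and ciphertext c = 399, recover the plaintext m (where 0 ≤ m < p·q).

60

d_p = d mod (p−1) = 343 mod 10 = 3; d_q = d mod (q−1) = 23.
m₁ = c^(d_p) mod p: c ≡ 3 (mod 11), and 3^3 mod 11 = 5.
m₂ = c^(d_q) mod q: c ≡ 30 (mod 41), and 30^23 mod 41 = 19.
h = q_inv·(m₁ − m₂) mod p = 7·(5 − 19) mod 11 = 1.
m = m₂ + h·q = 19 + 1·41 = 60.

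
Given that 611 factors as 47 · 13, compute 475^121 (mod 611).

Mod 47: 475 ≡ 5; by Fermat, exponent reduces to 121 mod 46 = 29; 5^29 ≡ 26 (mod 47).
Mod 13: 475 ≡ 7; by Fermat, exponent reduces to 121 mod 12 = 1; 7^1 ≡ 7 (mod 13).
Combine by CRT: x ≡ 26 (mod 47), x ≡ 7 (mod 13) ⇒ x ≡ 449 (mod 611).

449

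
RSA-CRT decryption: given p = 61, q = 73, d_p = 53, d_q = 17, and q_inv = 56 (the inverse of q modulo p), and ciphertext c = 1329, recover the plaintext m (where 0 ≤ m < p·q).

1356

m₁ = c^(d_p) mod p: c ≡ 48 (mod 61), and 48^53 mod 61 = 14.
m₂ = c^(d_q) mod q: c ≡ 15 (mod 73), and 15^17 mod 73 = 42.
h = q_inv·(m₁ − m₂) mod p = 56·(14 − 42) mod 61 = 18.
m = m₂ + h·q = 42 + 18·73 = 1356.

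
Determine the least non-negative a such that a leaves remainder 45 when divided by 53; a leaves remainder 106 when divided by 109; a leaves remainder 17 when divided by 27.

134612

From a ≡ 45 (mod 53) write a = 45 + 53t. Substituting into a ≡ 106 (mod 109) gives 53t ≡ 61 (mod 109), and since 53⁻¹ ≡ 72 (mod 109), t ≡ 32. Hence a ≡ 45 + 53·32 = 1741 (mod 5777).
From a ≡ 1741 (mod 5777) write a = 1741 + 5777t. Substituting into a ≡ 17 (mod 27) gives 5777t ≡ 4 (mod 27), and since 26⁻¹ ≡ 26 (mod 27), t ≡ 23. Hence a ≡ 1741 + 5777·23 = 134612 (mod 155979).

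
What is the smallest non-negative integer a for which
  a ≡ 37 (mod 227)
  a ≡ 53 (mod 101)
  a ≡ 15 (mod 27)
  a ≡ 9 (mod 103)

16584657

From a ≡ 37 (mod 227) write a = 37 + 227t. Substituting into a ≡ 53 (mod 101) gives 227t ≡ 16 (mod 101), and since 25⁻¹ ≡ 97 (mod 101), t ≡ 37. Hence a ≡ 37 + 227·37 = 8436 (mod 22927).
From a ≡ 8436 (mod 22927) write a = 8436 + 22927t. Substituting into a ≡ 15 (mod 27) gives 22927t ≡ 3 (mod 27), and since 4⁻¹ ≡ 7 (mod 27), t ≡ 21. Hence a ≡ 8436 + 22927·21 = 489903 (mod 619029).
From a ≡ 489903 (mod 619029) write a = 489903 + 619029t. Substituting into a ≡ 9 (mod 103) gives 619029t ≡ 77 (mod 103), and since 102⁻¹ ≡ 102 (mod 103), t ≡ 26. Hence a ≡ 489903 + 619029·26 = 16584657 (mod 63759987).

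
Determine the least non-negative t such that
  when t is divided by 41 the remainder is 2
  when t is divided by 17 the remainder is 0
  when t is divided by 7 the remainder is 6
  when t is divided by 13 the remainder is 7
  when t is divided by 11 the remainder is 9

From t ≡ 2 (mod 41) write t = 2 + 41s. Substituting into t ≡ 0 (mod 17) gives 41s ≡ 15 (mod 17), and since 7⁻¹ ≡ 5 (mod 17), s ≡ 7. Hence t ≡ 2 + 41·7 = 289 (mod 697).
From t ≡ 289 (mod 697) write t = 289 + 697s. Substituting into t ≡ 6 (mod 7) gives 697s ≡ 4 (mod 7), and since 4⁻¹ ≡ 2 (mod 7), s ≡ 1. Hence t ≡ 289 + 697·1 = 986 (mod 4879).
From t ≡ 986 (mod 4879) write t = 986 + 4879s. Substituting into t ≡ 7 (mod 13) gives 4879s ≡ 9 (mod 13), and since 4⁻¹ ≡ 10 (mod 13), s ≡ 12. Hence t ≡ 986 + 4879·12 = 59534 (mod 63427).
From t ≡ 59534 (mod 63427) write t = 59534 + 63427s. Substituting into t ≡ 9 (mod 11) gives 63427s ≡ 7 (mod 11), and since 1⁻¹ ≡ 1 (mod 11), s ≡ 7. Hence t ≡ 59534 + 63427·7 = 503523 (mod 697697).

503523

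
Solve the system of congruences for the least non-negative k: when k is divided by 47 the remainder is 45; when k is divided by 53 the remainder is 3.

374

Combine the congruences pairwise.
From k ≡ 45 (mod 47) write k = 45 + 47t. Substituting into k ≡ 3 (mod 53) gives 47t ≡ 11 (mod 53), and since 47⁻¹ ≡ 44 (mod 53), t ≡ 7. Hence k ≡ 45 + 47·7 = 374 (mod 2491).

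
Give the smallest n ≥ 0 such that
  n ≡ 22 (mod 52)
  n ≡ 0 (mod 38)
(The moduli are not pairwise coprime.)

646

gcd(52, 38) = 2 and 2 | (0 − 22), so the pair is consistent; merging gives n ≡ 646 (mod 988), where 988 = lcm(52, 38).
The solution is unique modulo lcm(52, 38) = 988.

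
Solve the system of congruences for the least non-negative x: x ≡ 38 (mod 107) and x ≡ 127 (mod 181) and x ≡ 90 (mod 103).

519416

The moduli are pairwise coprime; N = 107·181·103 = 1994801.
N/107 = 18643; 18643 ≡ 25 (mod 107); 25·30 ≡ 1, so inverse 30.
N/181 = 11021; 11021 ≡ 161 (mod 181); 161·9 ≡ 1, so inverse 9.
N/103 = 19367; 19367 ≡ 3 (mod 103); 3·69 ≡ 1, so inverse 69.
x ≡ 38·18643·30 + 127·11021·9 + 90·19367·69 = 154119093.
154119093 mod 1994801 = 519416.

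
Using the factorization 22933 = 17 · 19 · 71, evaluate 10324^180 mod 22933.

21756

Mod 17: 10324 ≡ 5; by Fermat, exponent reduces to 180 mod 16 = 4; 5^4 ≡ 13 (mod 17).
Mod 19: 10324 ≡ 7; since 18 | 180, by Fermat 7^180 ≡ 1 (mod 19).
Mod 71: 10324 ≡ 29; by Fermat, exponent reduces to 180 mod 70 = 40; 29^40 ≡ 30 (mod 71).
Combine by CRT: x ≡ 13 (mod 17), x ≡ 1 (mod 19), x ≡ 30 (mod 71) ⇒ x ≡ 21756 (mod 22933).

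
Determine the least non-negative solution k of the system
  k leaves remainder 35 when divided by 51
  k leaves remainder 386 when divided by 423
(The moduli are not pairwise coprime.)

6308

Combine the congruences pairwise.
gcd(51, 423) = 3 and 3 | (386 − 35), so the pair is consistent; merging gives k ≡ 6308 (mod 7191), where 7191 = lcm(51, 423).
The solution is unique modulo lcm(51, 423) = 7191.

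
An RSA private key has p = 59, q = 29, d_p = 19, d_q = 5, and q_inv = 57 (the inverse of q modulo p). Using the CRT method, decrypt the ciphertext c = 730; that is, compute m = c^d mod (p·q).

1414

m₁ = c^(d_p) mod p: c ≡ 22 (mod 59), and 22^19 mod 59 = 57.
m₂ = c^(d_q) mod q: c ≡ 5 (mod 29), and 5^5 mod 29 = 22.
h = q_inv·(m₁ − m₂) mod p = 57·(57 − 22) mod 59 = 48.
m = m₂ + h·q = 22 + 48·29 = 1414.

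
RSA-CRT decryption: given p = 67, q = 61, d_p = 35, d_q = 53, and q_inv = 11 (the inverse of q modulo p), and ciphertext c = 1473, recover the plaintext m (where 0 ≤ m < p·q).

1339

m₁ = c^(d_p) mod p: c ≡ 66 (mod 67), and 66^35 mod 67 = 66.
m₂ = c^(d_q) mod q: c ≡ 9 (mod 61), and 9^53 mod 61 = 58.
h = q_inv·(m₁ − m₂) mod p = 11·(66 − 58) mod 67 = 21.
m = m₂ + h·q = 58 + 21·61 = 1339.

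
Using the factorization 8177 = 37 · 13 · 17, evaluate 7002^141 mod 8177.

3895

Mod 37: 7002 ≡ 9; by Fermat, exponent reduces to 141 mod 36 = 33; 9^33 ≡ 10 (mod 37).
Mod 13: 7002 ≡ 8; by Fermat, exponent reduces to 141 mod 12 = 9; 8^9 ≡ 8 (mod 13).
Mod 17: 7002 ≡ 15; by Fermat, exponent reduces to 141 mod 16 = 13; 15^13 ≡ 2 (mod 17).
Combine by CRT: x ≡ 10 (mod 37), x ≡ 8 (mod 13), x ≡ 2 (mod 17) ⇒ x ≡ 3895 (mod 8177).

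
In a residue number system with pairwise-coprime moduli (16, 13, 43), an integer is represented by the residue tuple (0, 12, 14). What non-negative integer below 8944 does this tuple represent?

272

The moduli are pairwise coprime; N = 16·13·43 = 8944.
N/16 = 559; 559 ≡ 15 (mod 16); 15·15 ≡ 1, so inverse 15.
N/13 = 688; 688 ≡ 12 (mod 13); 12·12 ≡ 1, so inverse 12.
N/43 = 208; 208 ≡ 36 (mod 43); 36·6 ≡ 1, so inverse 6.
x ≡ 0·559·15 + 12·688·12 + 14·208·6 = 116544.
116544 mod 8944 = 272.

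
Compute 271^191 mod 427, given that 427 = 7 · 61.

Mod 7: 271 ≡ 5; by Fermat, exponent reduces to 191 mod 6 = 5; 5^5 ≡ 3 (mod 7).
Mod 61: 271 ≡ 27; by Fermat, exponent reduces to 191 mod 60 = 11; 27^11 ≡ 27 (mod 61).
Combine by CRT: x ≡ 3 (mod 7), x ≡ 27 (mod 61) ⇒ x ≡ 332 (mod 427).

332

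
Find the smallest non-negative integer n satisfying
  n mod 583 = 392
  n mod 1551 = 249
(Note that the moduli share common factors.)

Combine the congruences pairwise.
gcd(583, 1551) = 11 and 11 | (249 − 392), so the pair is consistent; merging gives n ≡ 21963 (mod 82203), where 82203 = lcm(583, 1551).
The solution is unique modulo lcm(583, 1551) = 82203.

21963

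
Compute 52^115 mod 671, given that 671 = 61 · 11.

670

Mod 61: 52 ≡ 52; by Fermat, exponent reduces to 115 mod 60 = 55; 52^55 ≡ 60 (mod 61).
Mod 11: 52 ≡ 8; by Fermat, exponent reduces to 115 mod 10 = 5; 8^5 ≡ 10 (mod 11).
Combine by CRT: x ≡ 60 (mod 61), x ≡ 10 (mod 11) ⇒ x ≡ 670 (mod 671).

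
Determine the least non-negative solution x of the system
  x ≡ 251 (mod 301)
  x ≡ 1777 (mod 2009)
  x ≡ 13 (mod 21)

242857

gcd(301, 2009) = 7 and 7 | (1777 − 251), so the pair is consistent; merging gives x ≡ 70083 (mod 86387), where 86387 = lcm(301, 2009).
gcd(86387, 21) = 7 and 7 | (13 − 70083), so the pair is consistent; merging gives x ≡ 242857 (mod 259161), where 259161 = lcm(86387, 21).
The solution is unique modulo lcm(301, 2009, 21) = 259161.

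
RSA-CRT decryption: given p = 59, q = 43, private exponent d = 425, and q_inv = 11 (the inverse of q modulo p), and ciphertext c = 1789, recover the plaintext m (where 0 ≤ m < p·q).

1379

d_p = d mod (p−1) = 425 mod 58 = 19; d_q = d mod (q−1) = 5.
m₁ = c^(d_p) mod p: c ≡ 19 (mod 59), and 19^19 mod 59 = 22.
m₂ = c^(d_q) mod q: c ≡ 26 (mod 43), and 26^5 mod 43 = 3.
h = q_inv·(m₁ − m₂) mod p = 11·(22 − 3) mod 59 = 32.
m = m₂ + h·q = 3 + 32·43 = 1379.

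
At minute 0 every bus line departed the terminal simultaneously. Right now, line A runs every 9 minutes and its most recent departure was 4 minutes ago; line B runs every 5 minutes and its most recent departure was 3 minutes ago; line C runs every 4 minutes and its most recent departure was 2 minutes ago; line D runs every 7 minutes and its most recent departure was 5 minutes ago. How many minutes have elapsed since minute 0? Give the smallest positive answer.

418

The moduli are pairwise coprime; N = 9·5·4·7 = 1260.
N/9 = 140; 140 ≡ 5 (mod 9); 5·2 ≡ 1, so inverse 2.
N/5 = 252; 252 ≡ 2 (mod 5); 2·3 ≡ 1, so inverse 3.
N/4 = 315; 315 ≡ 3 (mod 4); 3·3 ≡ 1, so inverse 3.
N/7 = 180; 180 ≡ 5 (mod 7); 5·3 ≡ 1, so inverse 3.
t ≡ 4·140·2 + 3·252·3 + 2·315·3 + 5·180·3 = 7978.
7978 mod 1260 = 418.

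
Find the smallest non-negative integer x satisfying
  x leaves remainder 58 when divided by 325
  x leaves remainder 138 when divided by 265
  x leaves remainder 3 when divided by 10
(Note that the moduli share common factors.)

6233

gcd(325, 265) = 5 and 5 | (138 − 58), so the pair is consistent; merging gives x ≡ 6233 (mod 17225), where 17225 = lcm(325, 265).
gcd(17225, 10) = 5 and 5 | (3 − 6233), so the pair is consistent; merging gives x ≡ 6233 (mod 34450), where 34450 = lcm(17225, 10).
The solution is unique modulo lcm(325, 265, 10) = 34450.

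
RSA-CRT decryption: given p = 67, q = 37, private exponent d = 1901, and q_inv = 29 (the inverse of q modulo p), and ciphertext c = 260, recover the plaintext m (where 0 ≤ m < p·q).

223

d_p = d mod (p−1) = 1901 mod 66 = 53; d_q = d mod (q−1) = 29.
m₁ = c^(d_p) mod p: c ≡ 59 (mod 67), and 59^53 mod 67 = 22.
m₂ = c^(d_q) mod q: c ≡ 1 (mod 37), and 1^29 mod 37 = 1.
h = q_inv·(m₁ − m₂) mod p = 29·(22 − 1) mod 67 = 6.
m = m₂ + h·q = 1 + 6·37 = 223.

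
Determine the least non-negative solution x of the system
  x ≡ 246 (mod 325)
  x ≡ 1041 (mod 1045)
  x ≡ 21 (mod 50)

Combine the congruences pairwise.
gcd(325, 1045) = 5 and 5 | (1041 − 246), so the pair is consistent; merging gives x ≡ 52246 (mod 67925), where 67925 = lcm(325, 1045).
gcd(67925, 50) = 25 and 25 | (21 − 52246), so the pair is consistent; merging gives x ≡ 120171 (mod 135850), where 135850 = lcm(67925, 50).
The solution is unique modulo lcm(325, 1045, 50) = 135850.

120171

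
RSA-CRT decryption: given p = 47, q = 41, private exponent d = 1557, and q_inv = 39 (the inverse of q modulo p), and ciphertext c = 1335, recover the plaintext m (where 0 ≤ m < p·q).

1562

d_p = d mod (p−1) = 1557 mod 46 = 39; d_q = d mod (q−1) = 37.
m₁ = c^(d_p) mod p: c ≡ 19 (mod 47), and 19^39 mod 47 = 11.
m₂ = c^(d_q) mod q: c ≡ 23 (mod 41), and 23^37 mod 41 = 4.
h = q_inv·(m₁ − m₂) mod p = 39·(11 − 4) mod 47 = 38.
m = m₂ + h·q = 4 + 38·41 = 1562.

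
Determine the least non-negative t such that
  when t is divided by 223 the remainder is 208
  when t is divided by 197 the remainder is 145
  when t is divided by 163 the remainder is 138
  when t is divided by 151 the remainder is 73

703904391

The moduli are pairwise coprime; N = 223·197·163·151 = 1081273703.
N/223 = 4848761; 4848761 ≡ 72 (mod 223); 72·127 ≡ 1, so inverse 127.
N/197 = 5488699; 5488699 ≡ 82 (mod 197); 82·185 ≡ 1, so inverse 185.
N/163 = 6633581; 6633581 ≡ 133 (mod 163); 133·38 ≡ 1, so inverse 38.
N/151 = 7160753; 7160753 ≡ 31 (mod 151); 31·39 ≡ 1, so inverse 39.
t ≡ 208·4848761·127 + 145·5488699·185 + 138·6633581·38 + 73·7160753·39 = 330492383806.
330492383806 mod 1081273703 = 703904391.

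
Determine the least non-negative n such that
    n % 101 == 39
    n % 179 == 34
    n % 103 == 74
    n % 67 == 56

From n ≡ 39 (mod 101) write n = 39 + 101t. Substituting into n ≡ 34 (mod 179) gives 101t ≡ 174 (mod 179), and since 101⁻¹ ≡ 39 (mod 179), t ≡ 163. Hence n ≡ 39 + 101·163 = 16502 (mod 18079).
From n ≡ 16502 (mod 18079) write n = 16502 + 18079t. Substituting into n ≡ 74 (mod 103) gives 18079t ≡ 52 (mod 103), and since 54⁻¹ ≡ 21 (mod 103), t ≡ 62. Hence n ≡ 16502 + 18079·62 = 1137400 (mod 1862137).
From n ≡ 1137400 (mod 1862137) write n = 1137400 + 1862137t. Substituting into n ≡ 56 (mod 67) gives 1862137t ≡ 48 (mod 67), and since 6⁻¹ ≡ 56 (mod 67), t ≡ 8. Hence n ≡ 1137400 + 1862137·8 = 16034496 (mod 124763179).

16034496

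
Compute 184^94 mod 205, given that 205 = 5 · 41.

Mod 5: 184 ≡ 4; by Fermat, exponent reduces to 94 mod 4 = 2; 4^2 ≡ 1 (mod 5).
Mod 41: 184 ≡ 20; by Fermat, exponent reduces to 94 mod 40 = 14; 20^14 ≡ 23 (mod 41).
Combine by CRT: x ≡ 1 (mod 5), x ≡ 23 (mod 41) ⇒ x ≡ 146 (mod 205).

146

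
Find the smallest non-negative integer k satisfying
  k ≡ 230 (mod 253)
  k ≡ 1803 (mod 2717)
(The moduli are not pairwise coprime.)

Combine the congruences pairwise.
gcd(253, 2717) = 11 and 11 | (1803 − 230), so the pair is consistent; merging gives k ≡ 56143 (mod 62491), where 62491 = lcm(253, 2717).
The solution is unique modulo lcm(253, 2717) = 62491.

56143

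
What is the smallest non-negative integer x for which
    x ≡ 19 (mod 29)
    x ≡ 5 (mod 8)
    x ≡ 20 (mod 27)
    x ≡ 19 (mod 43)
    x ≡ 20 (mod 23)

1394165

Combine the congruences pairwise.
From x ≡ 19 (mod 29) write x = 19 + 29t. Substituting into x ≡ 5 (mod 8) gives 29t ≡ 2 (mod 8), and since 5⁻¹ ≡ 5 (mod 8), t ≡ 2. Hence x ≡ 19 + 29·2 = 77 (mod 232).
From x ≡ 77 (mod 232) write x = 77 + 232t. Substituting into x ≡ 20 (mod 27) gives 232t ≡ 24 (mod 27), and since 16⁻¹ ≡ 22 (mod 27), t ≡ 15. Hence x ≡ 77 + 232·15 = 3557 (mod 6264).
From x ≡ 3557 (mod 6264) write x = 3557 + 6264t. Substituting into x ≡ 19 (mod 43) gives 6264t ≡ 31 (mod 43), and since 29⁻¹ ≡ 3 (mod 43), t ≡ 7. Hence x ≡ 3557 + 6264·7 = 47405 (mod 269352).
From x ≡ 47405 (mod 269352) write x = 47405 + 269352t. Substituting into x ≡ 20 (mod 23) gives 269352t ≡ 18 (mod 23), and since 22⁻¹ ≡ 22 (mod 23), t ≡ 5. Hence x ≡ 47405 + 269352·5 = 1394165 (mod 6195096).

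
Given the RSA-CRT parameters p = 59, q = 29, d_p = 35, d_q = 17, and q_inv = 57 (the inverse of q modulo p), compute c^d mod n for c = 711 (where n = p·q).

1555

m₁ = c^(d_p) mod p: c ≡ 3 (mod 59), and 3^35 mod 59 = 21.
m₂ = c^(d_q) mod q: c ≡ 15 (mod 29), and 15^17 mod 29 = 18.
h = q_inv·(m₁ − m₂) mod p = 57·(21 − 18) mod 59 = 53.
m = m₂ + h·q = 18 + 53·29 = 1555.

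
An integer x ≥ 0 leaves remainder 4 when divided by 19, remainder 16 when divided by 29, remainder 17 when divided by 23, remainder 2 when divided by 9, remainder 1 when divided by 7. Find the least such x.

33482

From x ≡ 4 (mod 19) write x = 4 + 19t. Substituting into x ≡ 16 (mod 29) gives 19t ≡ 12 (mod 29), and since 19⁻¹ ≡ 26 (mod 29), t ≡ 22. Hence x ≡ 4 + 19·22 = 422 (mod 551).
From x ≡ 422 (mod 551) write x = 422 + 551t. Substituting into x ≡ 17 (mod 23) gives 551t ≡ 9 (mod 23), and since 22⁻¹ ≡ 22 (mod 23), t ≡ 14. Hence x ≡ 422 + 551·14 = 8136 (mod 12673).
From x ≡ 8136 (mod 12673) write x = 8136 + 12673t. Substituting into x ≡ 2 (mod 9) gives 12673t ≡ 2 (mod 9), and since 1⁻¹ ≡ 1 (mod 9), t ≡ 2. Hence x ≡ 8136 + 12673·2 = 33482 (mod 114057).
From x ≡ 33482 (mod 114057) write x = 33482 + 114057t. Substituting into x ≡ 1 (mod 7) gives 114057t ≡ 0 (mod 7), and since 6⁻¹ ≡ 6 (mod 7), t ≡ 0. Hence x ≡ 33482 + 114057·0 = 33482 (mod 798399).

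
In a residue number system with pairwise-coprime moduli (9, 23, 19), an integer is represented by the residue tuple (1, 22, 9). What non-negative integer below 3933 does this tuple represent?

The moduli are pairwise coprime; N = 9·23·19 = 3933.
N/9 = 437; 437 ≡ 5 (mod 9); 5·2 ≡ 1, so inverse 2.
N/23 = 171; 171 ≡ 10 (mod 23); 10·7 ≡ 1, so inverse 7.
N/19 = 207; 207 ≡ 17 (mod 19); 17·9 ≡ 1, so inverse 9.
x ≡ 1·437·2 + 22·171·7 + 9·207·9 = 43975.
43975 mod 3933 = 712.

712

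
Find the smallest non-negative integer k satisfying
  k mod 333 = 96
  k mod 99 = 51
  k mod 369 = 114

gcd(333, 99) = 9 and 9 | (51 − 96), so the pair is consistent; merging gives k ≡ 2427 (mod 3663), where 3663 = lcm(333, 99).
gcd(3663, 369) = 9 and 9 | (114 − 2427), so the pair is consistent; merging gives k ≡ 115980 (mod 150183), where 150183 = lcm(3663, 369).
The solution is unique modulo lcm(333, 99, 369) = 150183.

115980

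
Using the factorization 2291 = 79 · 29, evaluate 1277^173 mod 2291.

1915

Mod 79: 1277 ≡ 13; by Fermat, exponent reduces to 173 mod 78 = 17; 13^17 ≡ 19 (mod 79).
Mod 29: 1277 ≡ 1; by Fermat, exponent reduces to 173 mod 28 = 5; 1^5 ≡ 1 (mod 29).
Combine by CRT: x ≡ 19 (mod 79), x ≡ 1 (mod 29) ⇒ x ≡ 1915 (mod 2291).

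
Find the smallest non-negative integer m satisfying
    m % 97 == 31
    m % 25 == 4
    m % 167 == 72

350104

The moduli are pairwise coprime; N = 97·25·167 = 404975.
N/97 = 4175; 4175 ≡ 4 (mod 97); 4·73 ≡ 1, so inverse 73.
N/25 = 16199; 16199 ≡ 24 (mod 25); 24·24 ≡ 1, so inverse 24.
N/167 = 2425; 2425 ≡ 87 (mod 167); 87·48 ≡ 1, so inverse 48.
m ≡ 31·4175·73 + 4·16199·24 + 72·2425·48 = 19383929.
19383929 mod 404975 = 350104.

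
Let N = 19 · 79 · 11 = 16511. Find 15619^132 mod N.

Mod 19: 15619 ≡ 1; by Fermat, exponent reduces to 132 mod 18 = 6; 1^6 ≡ 1 (mod 19).
Mod 79: 15619 ≡ 56; by Fermat, exponent reduces to 132 mod 78 = 54; 56^54 ≡ 1 (mod 79).
Mod 11: 15619 ≡ 10; by Fermat, exponent reduces to 132 mod 10 = 2; 10^2 ≡ 1 (mod 11).
Combine by CRT: x ≡ 1 (mod 19), x ≡ 1 (mod 79), x ≡ 1 (mod 11) ⇒ x ≡ 1 (mod 16511).

1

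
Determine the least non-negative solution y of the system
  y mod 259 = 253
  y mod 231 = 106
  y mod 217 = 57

189064

Combine the congruences pairwise.
gcd(259, 231) = 7 and 7 | (106 − 253), so the pair is consistent; merging gives y ≡ 1030 (mod 8547), where 8547 = lcm(259, 231).
gcd(8547, 217) = 7 and 7 | (57 − 1030), so the pair is consistent; merging gives y ≡ 189064 (mod 264957), where 264957 = lcm(8547, 217).
The solution is unique modulo lcm(259, 231, 217) = 264957.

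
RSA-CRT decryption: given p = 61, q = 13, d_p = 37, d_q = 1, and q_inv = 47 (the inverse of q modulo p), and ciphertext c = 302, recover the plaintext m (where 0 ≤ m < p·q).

497

m₁ = c^(d_p) mod p: c ≡ 58 (mod 61), and 58^37 mod 61 = 9.
m₂ = c^(d_q) mod q: c ≡ 3 (mod 13), and 3^1 mod 13 = 3.
h = q_inv·(m₁ − m₂) mod p = 47·(9 − 3) mod 61 = 38.
m = m₂ + h·q = 3 + 38·13 = 497.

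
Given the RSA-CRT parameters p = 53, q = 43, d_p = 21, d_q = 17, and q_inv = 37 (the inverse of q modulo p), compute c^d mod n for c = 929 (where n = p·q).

m₁ = c^(d_p) mod p: c ≡ 28 (mod 53), and 28^21 mod 53 = 13.
m₂ = c^(d_q) mod q: c ≡ 26 (mod 43), and 26^17 mod 43 = 20.
h = q_inv·(m₁ − m₂) mod p = 37·(13 − 20) mod 53 = 6.
m = m₂ + h·q = 20 + 6·43 = 278.

278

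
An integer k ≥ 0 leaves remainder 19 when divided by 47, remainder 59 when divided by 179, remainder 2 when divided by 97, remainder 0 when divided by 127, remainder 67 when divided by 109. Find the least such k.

5376099484

Combine the congruences pairwise.
From k ≡ 19 (mod 47) write k = 19 + 47t. Substituting into k ≡ 59 (mod 179) gives 47t ≡ 40 (mod 179), and since 47⁻¹ ≡ 80 (mod 179), t ≡ 157. Hence k ≡ 19 + 47·157 = 7398 (mod 8413).
From k ≡ 7398 (mod 8413) write k = 7398 + 8413t. Substituting into k ≡ 2 (mod 97) gives 8413t ≡ 73 (mod 97), and since 71⁻¹ ≡ 41 (mod 97), t ≡ 83. Hence k ≡ 7398 + 8413·83 = 705677 (mod 816061).
From k ≡ 705677 (mod 816061) write k = 705677 + 816061t. Substituting into k ≡ 0 (mod 127) gives 816061t ≡ 62 (mod 127), and since 86⁻¹ ≡ 96 (mod 127), t ≡ 110. Hence k ≡ 705677 + 816061·110 = 90472387 (mod 103639747).
From k ≡ 90472387 (mod 103639747) write k = 90472387 + 103639747t. Substituting into k ≡ 67 (mod 109) gives 103639747t ≡ 78 (mod 109), and since 40⁻¹ ≡ 30 (mod 109), t ≡ 51. Hence k ≡ 90472387 + 103639747·51 = 5376099484 (mod 11296732423).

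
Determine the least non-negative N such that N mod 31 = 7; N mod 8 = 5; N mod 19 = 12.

69

Combine the congruences pairwise.
From N ≡ 7 (mod 31) write N = 7 + 31t. Substituting into N ≡ 5 (mod 8) gives 31t ≡ 6 (mod 8), and since 7⁻¹ ≡ 7 (mod 8), t ≡ 2. Hence N ≡ 7 + 31·2 = 69 (mod 248).
From N ≡ 69 (mod 248) write N = 69 + 248t. Substituting into N ≡ 12 (mod 19) gives 248t ≡ 0 (mod 19), and since 1⁻¹ ≡ 1 (mod 19), t ≡ 0. Hence N ≡ 69 + 248·0 = 69 (mod 4712).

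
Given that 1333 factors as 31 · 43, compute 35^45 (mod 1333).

Mod 31: 35 ≡ 4; by Fermat, exponent reduces to 45 mod 30 = 15; 4^15 ≡ 1 (mod 31).
Mod 43: 35 ≡ 35; by Fermat, exponent reduces to 45 mod 42 = 3; 35^3 ≡ 4 (mod 43).
Combine by CRT: x ≡ 1 (mod 31), x ≡ 4 (mod 43) ⇒ x ≡ 993 (mod 1333).

993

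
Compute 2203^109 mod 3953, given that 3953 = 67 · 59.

Mod 67: 2203 ≡ 59; by Fermat, exponent reduces to 109 mod 66 = 43; 59^43 ≡ 25 (mod 67).
Mod 59: 2203 ≡ 20; by Fermat, exponent reduces to 109 mod 58 = 51; 20^51 ≡ 4 (mod 59).
Combine by CRT: x ≡ 25 (mod 67), x ≡ 4 (mod 59) ⇒ x ≡ 3308 (mod 3953).

3308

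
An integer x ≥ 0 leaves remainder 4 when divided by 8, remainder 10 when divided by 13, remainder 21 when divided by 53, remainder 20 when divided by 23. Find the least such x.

The moduli are pairwise coprime; N = 8·13·53·23 = 126776.
N/8 = 15847; 15847 ≡ 7 (mod 8); 7·7 ≡ 1, so inverse 7.
N/13 = 9752; 9752 ≡ 2 (mod 13); 2·7 ≡ 1, so inverse 7.
N/53 = 2392; 2392 ≡ 7 (mod 53); 7·38 ≡ 1, so inverse 38.
N/23 = 5512; 5512 ≡ 15 (mod 23); 15·20 ≡ 1, so inverse 20.
x ≡ 4·15847·7 + 10·9752·7 + 21·2392·38 + 20·5512·20 = 5239972.
5239972 mod 126776 = 42156.

42156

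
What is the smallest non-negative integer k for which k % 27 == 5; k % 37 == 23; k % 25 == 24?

7349

From k ≡ 5 (mod 27) write k = 5 + 27t. Substituting into k ≡ 23 (mod 37) gives 27t ≡ 18 (mod 37), and since 27⁻¹ ≡ 11 (mod 37), t ≡ 13. Hence k ≡ 5 + 27·13 = 356 (mod 999).
From k ≡ 356 (mod 999) write k = 356 + 999t. Substituting into k ≡ 24 (mod 25) gives 999t ≡ 18 (mod 25), and since 24⁻¹ ≡ 24 (mod 25), t ≡ 7. Hence k ≡ 356 + 999·7 = 7349 (mod 24975).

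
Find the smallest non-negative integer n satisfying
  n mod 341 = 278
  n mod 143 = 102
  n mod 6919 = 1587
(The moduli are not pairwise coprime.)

2603131

Combine the congruences pairwise.
gcd(341, 143) = 11 and 11 | (102 − 278), so the pair is consistent; merging gives n ≡ 960 (mod 4433), where 4433 = lcm(341, 143).
gcd(4433, 6919) = 11 and 11 | (1587 − 960), so the pair is consistent; merging gives n ≡ 2603131 (mod 2788357), where 2788357 = lcm(4433, 6919).
The solution is unique modulo lcm(341, 143, 6919) = 2788357.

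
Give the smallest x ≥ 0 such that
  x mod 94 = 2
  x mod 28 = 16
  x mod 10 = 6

gcd(94, 28) = 2 and 2 | (16 − 2), so the pair is consistent; merging gives x ≡ 660 (mod 1316), where 1316 = lcm(94, 28).
gcd(1316, 10) = 2 and 2 | (6 − 660), so the pair is consistent; merging gives x ≡ 1976 (mod 6580), where 6580 = lcm(1316, 10).
The solution is unique modulo lcm(94, 28, 10) = 6580.

1976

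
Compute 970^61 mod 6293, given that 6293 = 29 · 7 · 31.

Mod 29: 970 ≡ 13; by Fermat, exponent reduces to 61 mod 28 = 5; 13^5 ≡ 6 (mod 29).
Mod 7: 970 ≡ 4; by Fermat, exponent reduces to 61 mod 6 = 1; 4^1 ≡ 4 (mod 7).
Mod 31: 970 ≡ 9; by Fermat, exponent reduces to 61 mod 30 = 1; 9^1 ≡ 9 (mod 31).
Combine by CRT: x ≡ 6 (mod 29), x ≡ 4 (mod 7), x ≡ 9 (mod 31) ⇒ x ≡ 4008 (mod 6293).

4008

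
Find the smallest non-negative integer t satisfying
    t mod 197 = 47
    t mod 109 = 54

From t ≡ 47 (mod 197) write t = 47 + 197s. Substituting into t ≡ 54 (mod 109) gives 197s ≡ 7 (mod 109), and since 88⁻¹ ≡ 83 (mod 109), s ≡ 36. Hence t ≡ 47 + 197·36 = 7139 (mod 21473).

7139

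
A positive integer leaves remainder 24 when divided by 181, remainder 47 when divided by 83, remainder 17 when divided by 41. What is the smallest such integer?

The moduli are pairwise coprime; M = 181·83·41 = 615943.
M/181 = 3403; 3403 ≡ 145 (mod 181); 145·5 ≡ 1, so inverse 5.
M/83 = 7421; 7421 ≡ 34 (mod 83); 34·22 ≡ 1, so inverse 22.
M/41 = 15023; 15023 ≡ 17 (mod 41); 17·29 ≡ 1, so inverse 29.
N ≡ 24·3403·5 + 47·7421·22 + 17·15023·29 = 15488013.
15488013 mod 615943 = 89438.

89438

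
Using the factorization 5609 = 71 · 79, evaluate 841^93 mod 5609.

1250

Mod 71: 841 ≡ 60; by Fermat, exponent reduces to 93 mod 70 = 23; 60^23 ≡ 43 (mod 71).
Mod 79: 841 ≡ 51; by Fermat, exponent reduces to 93 mod 78 = 15; 51^15 ≡ 65 (mod 79).
Combine by CRT: x ≡ 43 (mod 71), x ≡ 65 (mod 79) ⇒ x ≡ 1250 (mod 5609).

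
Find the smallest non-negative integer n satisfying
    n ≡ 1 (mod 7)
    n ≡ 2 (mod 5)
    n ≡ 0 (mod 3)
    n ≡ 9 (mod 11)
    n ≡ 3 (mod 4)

1527

From n ≡ 1 (mod 7) write n = 1 + 7t. Substituting into n ≡ 2 (mod 5) gives 7t ≡ 1 (mod 5), and since 2⁻¹ ≡ 3 (mod 5), t ≡ 3. Hence n ≡ 1 + 7·3 = 22 (mod 35).
From n ≡ 22 (mod 35) write n = 22 + 35t. Substituting into n ≡ 0 (mod 3) gives 35t ≡ 2 (mod 3), and since 2⁻¹ ≡ 2 (mod 3), t ≡ 1. Hence n ≡ 22 + 35·1 = 57 (mod 105).
From n ≡ 57 (mod 105) write n = 57 + 105t. Substituting into n ≡ 9 (mod 11) gives 105t ≡ 7 (mod 11), and since 6⁻¹ ≡ 2 (mod 11), t ≡ 3. Hence n ≡ 57 + 105·3 = 372 (mod 1155).
From n ≡ 372 (mod 1155) write n = 372 + 1155t. Substituting into n ≡ 3 (mod 4) gives 1155t ≡ 3 (mod 4), and since 3⁻¹ ≡ 3 (mod 4), t ≡ 1. Hence n ≡ 372 + 1155·1 = 1527 (mod 4620).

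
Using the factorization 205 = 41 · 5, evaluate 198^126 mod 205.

Mod 41: 198 ≡ 34; by Fermat, exponent reduces to 126 mod 40 = 6; 34^6 ≡ 20 (mod 41).
Mod 5: 198 ≡ 3; by Fermat, exponent reduces to 126 mod 4 = 2; 3^2 ≡ 4 (mod 5).
Combine by CRT: x ≡ 20 (mod 41), x ≡ 4 (mod 5) ⇒ x ≡ 184 (mod 205).

184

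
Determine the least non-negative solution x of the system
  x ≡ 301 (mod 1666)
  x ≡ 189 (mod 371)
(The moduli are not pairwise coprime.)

53613

gcd(1666, 371) = 7 and 7 | (189 − 301), so the pair is consistent; merging gives x ≡ 53613 (mod 88298), where 88298 = lcm(1666, 371).
The solution is unique modulo lcm(1666, 371) = 88298.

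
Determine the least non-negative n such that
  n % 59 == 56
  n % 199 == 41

11384

Combine the congruences pairwise.
From n ≡ 56 (mod 59) write n = 56 + 59t. Substituting into n ≡ 41 (mod 199) gives 59t ≡ 184 (mod 199), and since 59⁻¹ ≡ 27 (mod 199), t ≡ 192. Hence n ≡ 56 + 59·192 = 11384 (mod 11741).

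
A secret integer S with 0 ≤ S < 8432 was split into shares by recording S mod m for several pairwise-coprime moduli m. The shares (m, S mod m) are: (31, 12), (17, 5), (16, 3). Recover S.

787

The moduli are pairwise coprime; N = 31·17·16 = 8432.
N/31 = 272; 272 ≡ 24 (mod 31); 24·22 ≡ 1, so inverse 22.
N/17 = 496; 496 ≡ 3 (mod 17); 3·6 ≡ 1, so inverse 6.
N/16 = 527; 527 ≡ 15 (mod 16); 15·15 ≡ 1, so inverse 15.
S ≡ 12·272·22 + 5·496·6 + 3·527·15 = 110403.
110403 mod 8432 = 787.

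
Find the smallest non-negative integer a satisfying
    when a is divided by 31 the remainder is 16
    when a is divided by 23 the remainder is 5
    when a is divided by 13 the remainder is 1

The moduli are pairwise coprime; N = 31·23·13 = 9269.
N/31 = 299; 299 ≡ 20 (mod 31); 20·14 ≡ 1, so inverse 14.
N/23 = 403; 403 ≡ 12 (mod 23); 12·2 ≡ 1, so inverse 2.
N/13 = 713; 713 ≡ 11 (mod 13); 11·6 ≡ 1, so inverse 6.
a ≡ 16·299·14 + 5·403·2 + 1·713·6 = 75284.
75284 mod 9269 = 1132.

1132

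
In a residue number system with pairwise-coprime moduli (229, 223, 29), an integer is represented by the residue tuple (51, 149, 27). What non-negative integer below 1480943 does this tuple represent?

Combine the congruences pairwise.
From x ≡ 51 (mod 229) write x = 51 + 229t. Substituting into x ≡ 149 (mod 223) gives 229t ≡ 98 (mod 223), and since 6⁻¹ ≡ 186 (mod 223), t ≡ 165. Hence x ≡ 51 + 229·165 = 37836 (mod 51067).
From x ≡ 37836 (mod 51067) write x = 37836 + 51067t. Substituting into x ≡ 27 (mod 29) gives 51067t ≡ 7 (mod 29), and since 27⁻¹ ≡ 14 (mod 29), t ≡ 11. Hence x ≡ 37836 + 51067·11 = 599573 (mod 1480943).

599573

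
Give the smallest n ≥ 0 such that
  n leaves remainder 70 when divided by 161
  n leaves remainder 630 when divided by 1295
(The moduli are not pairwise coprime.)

16170

gcd(161, 1295) = 7 and 7 | (630 − 70), so the pair is consistent; merging gives n ≡ 16170 (mod 29785), where 29785 = lcm(161, 1295).
The solution is unique modulo lcm(161, 1295) = 29785.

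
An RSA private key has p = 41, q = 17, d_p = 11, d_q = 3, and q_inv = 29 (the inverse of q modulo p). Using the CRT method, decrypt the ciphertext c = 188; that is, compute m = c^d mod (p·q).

358

m₁ = c^(d_p) mod p: c ≡ 24 (mod 41), and 24^11 mod 41 = 30.
m₂ = c^(d_q) mod q: c ≡ 1 (mod 17), and 1^3 mod 17 = 1.
h = q_inv·(m₁ − m₂) mod p = 29·(30 − 1) mod 41 = 21.
m = m₂ + h·q = 1 + 21·17 = 358.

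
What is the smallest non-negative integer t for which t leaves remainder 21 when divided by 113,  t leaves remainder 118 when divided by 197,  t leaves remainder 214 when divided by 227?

1546765

From t ≡ 21 (mod 113) write t = 21 + 113s. Substituting into t ≡ 118 (mod 197) gives 113s ≡ 97 (mod 197), and since 113⁻¹ ≡ 68 (mod 197), s ≡ 95. Hence t ≡ 21 + 113·95 = 10756 (mod 22261).
From t ≡ 10756 (mod 22261) write t = 10756 + 22261s. Substituting into t ≡ 214 (mod 227) gives 22261s ≡ 127 (mod 227), and since 15⁻¹ ≡ 106 (mod 227), s ≡ 69. Hence t ≡ 10756 + 22261·69 = 1546765 (mod 5053247).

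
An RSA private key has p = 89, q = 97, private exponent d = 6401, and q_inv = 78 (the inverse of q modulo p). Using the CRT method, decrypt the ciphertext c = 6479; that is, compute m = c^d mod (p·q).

7837

d_p = d mod (p−1) = 6401 mod 88 = 65; d_q = d mod (q−1) = 65.
m₁ = c^(d_p) mod p: c ≡ 71 (mod 89), and 71^65 mod 89 = 5.
m₂ = c^(d_q) mod q: c ≡ 77 (mod 97), and 77^65 mod 97 = 77.
h = q_inv·(m₁ − m₂) mod p = 78·(5 − 77) mod 89 = 80.
m = m₂ + h·q = 77 + 80·97 = 7837.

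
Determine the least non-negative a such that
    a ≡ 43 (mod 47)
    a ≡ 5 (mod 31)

842

From a ≡ 43 (mod 47) write a = 43 + 47t. Substituting into a ≡ 5 (mod 31) gives 47t ≡ 24 (mod 31), and since 16⁻¹ ≡ 2 (mod 31), t ≡ 17. Hence a ≡ 43 + 47·17 = 842 (mod 1457).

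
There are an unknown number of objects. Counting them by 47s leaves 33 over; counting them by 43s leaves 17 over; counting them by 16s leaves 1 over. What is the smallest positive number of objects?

24097

The moduli are pairwise coprime; M = 47·43·16 = 32336.
M/47 = 688; 688 ≡ 30 (mod 47); 30·11 ≡ 1, so inverse 11.
M/43 = 752; 752 ≡ 21 (mod 43); 21·41 ≡ 1, so inverse 41.
M/16 = 2021; 2021 ≡ 5 (mod 16); 5·13 ≡ 1, so inverse 13.
N ≡ 33·688·11 + 17·752·41 + 1·2021·13 = 800161.
800161 mod 32336 = 24097.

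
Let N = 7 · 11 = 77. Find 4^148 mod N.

53

Mod 7: 4 ≡ 4; by Fermat, exponent reduces to 148 mod 6 = 4; 4^4 ≡ 4 (mod 7).
Mod 11: 4 ≡ 4; by Fermat, exponent reduces to 148 mod 10 = 8; 4^8 ≡ 9 (mod 11).
Combine by CRT: x ≡ 4 (mod 7), x ≡ 9 (mod 11) ⇒ x ≡ 53 (mod 77).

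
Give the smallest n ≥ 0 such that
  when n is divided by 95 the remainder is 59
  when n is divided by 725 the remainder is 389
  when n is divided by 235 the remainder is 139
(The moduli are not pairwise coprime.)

gcd(95, 725) = 5 and 5 | (389 − 59), so the pair is consistent; merging gives n ≡ 3289 (mod 13775), where 13775 = lcm(95, 725).
gcd(13775, 235) = 5 and 5 | (139 − 3289), so the pair is consistent; merging gives n ≡ 485414 (mod 647425), where 647425 = lcm(13775, 235).
The solution is unique modulo lcm(95, 725, 235) = 647425.

485414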